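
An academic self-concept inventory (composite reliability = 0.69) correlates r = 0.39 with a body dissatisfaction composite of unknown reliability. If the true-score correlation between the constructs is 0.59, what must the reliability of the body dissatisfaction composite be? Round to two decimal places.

r_true = r_obs / √(r_xx · r_yy) ⇒ 0.59 = 0.39 / √(0.69 · r_yy).
√(0.69 · r_yy) = 0.39 / 0.59 = 0.6610; 0.69 · r_yy = 0.4369; r_yy = 0.4369 / 0.69 ≈ 0.63.

0.63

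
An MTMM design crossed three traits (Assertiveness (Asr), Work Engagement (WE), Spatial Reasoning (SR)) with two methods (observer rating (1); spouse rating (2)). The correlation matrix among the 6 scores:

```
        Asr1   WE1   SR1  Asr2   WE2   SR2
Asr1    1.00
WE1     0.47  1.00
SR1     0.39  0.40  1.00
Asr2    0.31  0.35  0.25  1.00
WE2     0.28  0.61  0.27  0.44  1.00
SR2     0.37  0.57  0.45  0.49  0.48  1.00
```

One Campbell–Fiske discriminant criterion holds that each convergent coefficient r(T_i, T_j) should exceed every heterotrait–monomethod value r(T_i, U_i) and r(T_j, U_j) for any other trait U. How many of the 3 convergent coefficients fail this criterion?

2

Each convergent coefficient versus the relevant comparison correlations:
Asr (methods 1·2): 0.31 vs {0.47, 0.44, 0.39, 0.49} → fail.
WE (methods 1·2): 0.61 vs {0.47, 0.44, 0.40, 0.48} → pass.
SR (methods 1·2): 0.45 vs {0.39, 0.49, 0.40, 0.48} → fail.
2 of 3 fail.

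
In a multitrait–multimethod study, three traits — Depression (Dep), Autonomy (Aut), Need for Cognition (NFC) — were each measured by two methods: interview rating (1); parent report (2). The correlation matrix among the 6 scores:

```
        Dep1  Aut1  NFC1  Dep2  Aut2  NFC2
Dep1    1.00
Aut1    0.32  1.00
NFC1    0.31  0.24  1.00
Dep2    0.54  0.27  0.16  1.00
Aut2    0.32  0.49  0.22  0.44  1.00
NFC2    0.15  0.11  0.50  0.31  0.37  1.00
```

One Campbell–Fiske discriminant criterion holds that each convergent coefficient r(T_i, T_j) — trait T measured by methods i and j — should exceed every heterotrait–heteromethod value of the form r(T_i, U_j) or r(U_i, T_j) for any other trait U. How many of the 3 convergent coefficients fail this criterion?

Each convergent coefficient versus the relevant comparison correlations:
Dep (methods 1·2): 0.54 vs {0.32, 0.27, 0.15, 0.16} → pass.
Aut (methods 1·2): 0.49 vs {0.27, 0.32, 0.11, 0.22} → pass.
NFC (methods 1·2): 0.50 vs {0.16, 0.15, 0.22, 0.11} → pass.
0 of 3 fail.

0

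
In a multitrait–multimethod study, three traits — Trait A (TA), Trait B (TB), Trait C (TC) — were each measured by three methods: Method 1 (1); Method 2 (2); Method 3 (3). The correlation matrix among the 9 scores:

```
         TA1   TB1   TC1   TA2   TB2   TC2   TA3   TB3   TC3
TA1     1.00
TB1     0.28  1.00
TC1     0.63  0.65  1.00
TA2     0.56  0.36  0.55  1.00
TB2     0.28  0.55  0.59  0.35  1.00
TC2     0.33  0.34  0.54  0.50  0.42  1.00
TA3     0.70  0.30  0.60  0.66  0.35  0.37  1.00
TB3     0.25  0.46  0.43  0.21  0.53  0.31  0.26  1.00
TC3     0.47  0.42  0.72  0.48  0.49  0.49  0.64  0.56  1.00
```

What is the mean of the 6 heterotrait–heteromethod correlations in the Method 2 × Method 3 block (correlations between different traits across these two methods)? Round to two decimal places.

HTHM values (method 2 × method 3): 0.21, 0.48, 0.35, 0.49, 0.37, 0.31; mean = 2.21/6 = 0.37.

0.37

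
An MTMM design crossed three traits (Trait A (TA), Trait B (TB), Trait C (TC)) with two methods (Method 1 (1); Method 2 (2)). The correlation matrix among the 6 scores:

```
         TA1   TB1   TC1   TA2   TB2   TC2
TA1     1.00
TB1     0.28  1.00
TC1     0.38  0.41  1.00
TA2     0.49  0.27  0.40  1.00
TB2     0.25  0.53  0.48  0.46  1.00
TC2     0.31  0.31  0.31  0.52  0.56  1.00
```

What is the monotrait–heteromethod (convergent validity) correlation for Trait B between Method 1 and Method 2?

0.53

Same trait (TB), different methods: r(TB1, TB2) = 0.53.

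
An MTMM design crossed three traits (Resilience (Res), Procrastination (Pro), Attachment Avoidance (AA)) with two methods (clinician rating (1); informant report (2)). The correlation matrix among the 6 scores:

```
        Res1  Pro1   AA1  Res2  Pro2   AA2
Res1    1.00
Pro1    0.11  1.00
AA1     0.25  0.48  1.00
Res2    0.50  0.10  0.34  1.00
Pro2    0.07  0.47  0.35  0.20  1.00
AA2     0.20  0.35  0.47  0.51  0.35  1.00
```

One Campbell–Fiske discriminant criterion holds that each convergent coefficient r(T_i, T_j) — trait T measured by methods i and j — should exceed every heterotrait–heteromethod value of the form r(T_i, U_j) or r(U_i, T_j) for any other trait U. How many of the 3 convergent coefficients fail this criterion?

0

Each convergent coefficient versus the relevant comparison correlations:
Res (methods 1·2): 0.50 vs {0.07, 0.10, 0.20, 0.34} → pass.
Pro (methods 1·2): 0.47 vs {0.10, 0.07, 0.35, 0.35} → pass.
AA (methods 1·2): 0.47 vs {0.34, 0.20, 0.35, 0.35} → pass.
0 of 3 fail.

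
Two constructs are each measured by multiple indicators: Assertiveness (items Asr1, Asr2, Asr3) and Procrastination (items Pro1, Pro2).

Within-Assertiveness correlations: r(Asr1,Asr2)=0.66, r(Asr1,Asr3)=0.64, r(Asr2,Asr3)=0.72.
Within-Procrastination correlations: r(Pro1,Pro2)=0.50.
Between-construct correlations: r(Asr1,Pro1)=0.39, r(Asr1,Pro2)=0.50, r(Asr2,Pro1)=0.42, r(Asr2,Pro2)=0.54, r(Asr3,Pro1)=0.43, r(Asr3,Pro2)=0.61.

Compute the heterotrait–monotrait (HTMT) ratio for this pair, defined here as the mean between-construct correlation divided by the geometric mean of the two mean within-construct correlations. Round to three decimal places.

0.830

Between-construct mean = 2.89/6 = 0.4817.
Mean within-Asr = 2.02/3 = 0.6733; mean within-Pro = 0.50/1 = 0.5000.
Geometric mean = √(0.6733 × 0.5000) = 0.5802.
HTMT = 0.4817 / 0.5802 = 0.830.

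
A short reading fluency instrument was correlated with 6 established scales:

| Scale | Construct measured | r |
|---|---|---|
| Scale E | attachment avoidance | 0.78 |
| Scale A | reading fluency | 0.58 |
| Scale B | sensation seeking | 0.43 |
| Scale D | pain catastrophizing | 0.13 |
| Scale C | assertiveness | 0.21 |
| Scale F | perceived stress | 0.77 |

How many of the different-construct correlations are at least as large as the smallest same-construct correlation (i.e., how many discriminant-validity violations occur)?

2

Convergent (same construct = reading fluency): Scale A.
Smallest convergent = 0.58. Discriminant values: 0.78, 0.43, 0.13, 0.21, 0.77; count ≥ 0.58 → 2.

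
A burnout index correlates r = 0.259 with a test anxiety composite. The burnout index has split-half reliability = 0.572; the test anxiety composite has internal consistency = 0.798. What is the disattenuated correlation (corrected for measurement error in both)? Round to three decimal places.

0.383

r_true = r_obs / √(r_xx · r_yy) = 0.259 / √(0.572 × 0.798) = 0.259 / √0.456456 = 0.259 / 0.6756 ≈ 0.383.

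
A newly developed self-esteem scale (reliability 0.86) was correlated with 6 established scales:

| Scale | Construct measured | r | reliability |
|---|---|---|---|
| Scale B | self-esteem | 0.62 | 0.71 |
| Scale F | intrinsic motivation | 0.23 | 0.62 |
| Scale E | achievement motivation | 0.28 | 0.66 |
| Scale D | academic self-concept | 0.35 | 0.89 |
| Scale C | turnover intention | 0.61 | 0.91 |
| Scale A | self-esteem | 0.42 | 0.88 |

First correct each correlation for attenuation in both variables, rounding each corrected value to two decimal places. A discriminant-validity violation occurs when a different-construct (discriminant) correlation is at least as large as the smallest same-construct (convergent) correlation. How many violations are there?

Disattenuated r (r / √(r_scale · r_new)):
  Scale B (conv): 0.62 / √(0.71·0.86) = 0.79
  Scale F (disc): 0.23 / √(0.62·0.86) = 0.31
  Scale E (disc): 0.28 / √(0.66·0.86) = 0.37
  Scale D (disc): 0.35 / √(0.89·0.86) = 0.40
  Scale C (disc): 0.61 / √(0.91·0.86) = 0.69
  Scale A (conv): 0.42 / √(0.88·0.86) = 0.48
Smallest convergent = 0.48. Discriminant values: 0.31, 0.37, 0.40, 0.69; count ≥ 0.48 → 1.

1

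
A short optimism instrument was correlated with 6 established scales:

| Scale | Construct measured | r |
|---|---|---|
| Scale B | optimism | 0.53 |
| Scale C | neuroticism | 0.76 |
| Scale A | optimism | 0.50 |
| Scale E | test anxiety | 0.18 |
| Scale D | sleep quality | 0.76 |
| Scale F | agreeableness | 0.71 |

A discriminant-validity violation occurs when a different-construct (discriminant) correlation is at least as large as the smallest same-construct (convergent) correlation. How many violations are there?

3

Convergent (same construct = optimism): Scale B, Scale A.
Smallest convergent = 0.50. Discriminant values: 0.76, 0.18, 0.76, 0.71; count ≥ 0.50 → 3.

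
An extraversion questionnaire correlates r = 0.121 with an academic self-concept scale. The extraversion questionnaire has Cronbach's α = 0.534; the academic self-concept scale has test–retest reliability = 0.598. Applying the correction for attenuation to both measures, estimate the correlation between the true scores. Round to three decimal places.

0.214

r_true = r_obs / √(r_xx · r_yy) = 0.121 / √(0.534 × 0.598) = 0.121 / √0.319332 = 0.121 / 0.5651 ≈ 0.214.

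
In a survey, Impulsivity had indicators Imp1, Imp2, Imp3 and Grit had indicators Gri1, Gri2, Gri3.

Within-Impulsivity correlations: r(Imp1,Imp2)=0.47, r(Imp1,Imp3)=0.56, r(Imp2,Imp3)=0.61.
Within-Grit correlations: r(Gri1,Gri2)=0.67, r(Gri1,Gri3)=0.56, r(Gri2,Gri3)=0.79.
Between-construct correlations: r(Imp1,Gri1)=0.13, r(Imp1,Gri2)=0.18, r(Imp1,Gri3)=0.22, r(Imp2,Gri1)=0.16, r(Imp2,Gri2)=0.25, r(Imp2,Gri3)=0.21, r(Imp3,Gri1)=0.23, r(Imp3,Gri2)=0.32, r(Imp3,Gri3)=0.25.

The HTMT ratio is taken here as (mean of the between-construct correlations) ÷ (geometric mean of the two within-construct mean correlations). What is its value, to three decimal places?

Mean heterotrait r = 1.95/9 = 0.2167.
Mean within-Imp = 1.64/3 = 0.5467; mean within-Gri = 2.02/3 = 0.6733.
Geometric mean = √(0.5467 × 0.6733) = 0.6067.
HTMT = 0.2167 / 0.6067 = 0.357.

0.357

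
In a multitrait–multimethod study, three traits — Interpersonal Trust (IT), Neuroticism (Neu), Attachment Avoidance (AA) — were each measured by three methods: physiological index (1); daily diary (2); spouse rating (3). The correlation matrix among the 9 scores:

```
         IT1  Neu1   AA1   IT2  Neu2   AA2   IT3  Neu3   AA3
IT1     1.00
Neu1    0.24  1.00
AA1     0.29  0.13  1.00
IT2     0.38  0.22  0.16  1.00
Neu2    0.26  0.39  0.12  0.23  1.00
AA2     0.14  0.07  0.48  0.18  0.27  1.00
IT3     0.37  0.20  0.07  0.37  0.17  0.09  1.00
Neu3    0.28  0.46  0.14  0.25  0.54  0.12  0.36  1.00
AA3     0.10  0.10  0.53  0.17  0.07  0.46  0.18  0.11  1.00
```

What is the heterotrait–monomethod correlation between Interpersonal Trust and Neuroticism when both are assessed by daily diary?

0.23

Different traits, same method: r(IT2, Neu2) = 0.23.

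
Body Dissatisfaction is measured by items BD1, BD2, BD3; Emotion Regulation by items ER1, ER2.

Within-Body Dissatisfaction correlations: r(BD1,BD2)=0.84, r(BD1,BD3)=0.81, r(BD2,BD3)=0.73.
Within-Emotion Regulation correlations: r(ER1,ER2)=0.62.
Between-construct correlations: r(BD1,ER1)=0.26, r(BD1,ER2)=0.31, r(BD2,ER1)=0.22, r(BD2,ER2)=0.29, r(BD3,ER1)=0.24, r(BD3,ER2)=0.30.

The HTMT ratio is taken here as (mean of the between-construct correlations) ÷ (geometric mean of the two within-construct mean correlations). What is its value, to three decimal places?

Mean between = 1.62/6 = 0.2700.
Mean within-BD = 2.38/3 = 0.7933; mean within-ER = 0.62/1 = 0.6200.
Geometric mean = √(0.7933 × 0.6200) = 0.7013.
HTMT = 0.2700 / 0.7013 = 0.385.

0.385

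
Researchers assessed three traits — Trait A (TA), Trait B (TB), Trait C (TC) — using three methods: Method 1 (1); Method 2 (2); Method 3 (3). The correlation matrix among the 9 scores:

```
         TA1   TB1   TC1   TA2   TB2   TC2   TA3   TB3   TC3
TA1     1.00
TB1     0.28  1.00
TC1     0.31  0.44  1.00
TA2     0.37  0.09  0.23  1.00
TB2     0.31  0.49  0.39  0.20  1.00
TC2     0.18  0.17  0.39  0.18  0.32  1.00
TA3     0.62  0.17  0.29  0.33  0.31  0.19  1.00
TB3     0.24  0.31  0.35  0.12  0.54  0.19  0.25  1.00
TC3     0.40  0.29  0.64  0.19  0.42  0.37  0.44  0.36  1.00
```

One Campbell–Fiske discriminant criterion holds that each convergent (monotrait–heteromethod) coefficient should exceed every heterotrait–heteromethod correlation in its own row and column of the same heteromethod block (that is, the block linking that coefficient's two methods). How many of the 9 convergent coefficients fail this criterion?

3

Each convergent coefficient versus the relevant comparison correlations:
TA (methods 1·2): 0.37 vs {0.31, 0.09, 0.18, 0.23} → pass.
TA (methods 1·3): 0.62 vs {0.24, 0.17, 0.40, 0.29} → pass.
TA (methods 2·3): 0.33 vs {0.12, 0.31, 0.19, 0.19} → pass.
TB (methods 1·2): 0.49 vs {0.09, 0.31, 0.17, 0.39} → pass.
TB (methods 1·3): 0.31 vs {0.17, 0.24, 0.29, 0.35} → fail.
TB (methods 2·3): 0.54 vs {0.31, 0.12, 0.42, 0.19} → pass.
TC (methods 1·2): 0.39 vs {0.23, 0.18, 0.39, 0.17} → fail.
TC (methods 1·3): 0.64 vs {0.29, 0.40, 0.35, 0.29} → pass.
TC (methods 2·3): 0.37 vs {0.19, 0.19, 0.19, 0.42} → fail.
3 of 9 fail.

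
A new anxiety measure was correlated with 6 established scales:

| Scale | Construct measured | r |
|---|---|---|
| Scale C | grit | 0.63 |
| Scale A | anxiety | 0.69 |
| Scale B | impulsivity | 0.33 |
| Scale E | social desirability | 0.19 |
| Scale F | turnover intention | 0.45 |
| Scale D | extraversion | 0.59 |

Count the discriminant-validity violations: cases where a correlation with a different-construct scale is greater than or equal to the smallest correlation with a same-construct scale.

Convergent (same construct = anxiety): Scale A.
Smallest convergent = 0.69. Discriminant values: 0.63, 0.33, 0.19, 0.45, 0.59; count ≥ 0.69 → 0.

0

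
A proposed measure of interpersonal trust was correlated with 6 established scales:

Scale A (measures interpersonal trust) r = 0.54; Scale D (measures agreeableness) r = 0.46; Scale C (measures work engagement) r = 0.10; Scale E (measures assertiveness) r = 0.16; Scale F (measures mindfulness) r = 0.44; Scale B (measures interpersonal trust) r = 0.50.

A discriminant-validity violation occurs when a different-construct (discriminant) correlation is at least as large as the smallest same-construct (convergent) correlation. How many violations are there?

0

Convergent (same construct = interpersonal trust): Scale A, Scale B.
Smallest convergent = 0.50. Discriminant values: 0.46, 0.10, 0.16, 0.44; count ≥ 0.50 → 0.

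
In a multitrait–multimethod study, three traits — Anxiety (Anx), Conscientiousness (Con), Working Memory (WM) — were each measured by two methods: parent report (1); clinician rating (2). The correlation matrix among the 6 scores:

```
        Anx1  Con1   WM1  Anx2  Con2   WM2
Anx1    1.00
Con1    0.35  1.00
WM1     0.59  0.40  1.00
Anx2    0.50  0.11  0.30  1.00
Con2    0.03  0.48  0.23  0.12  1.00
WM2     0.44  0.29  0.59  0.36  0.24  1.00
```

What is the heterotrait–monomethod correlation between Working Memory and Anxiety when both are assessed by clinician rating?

0.36

Different traits, same method: r(WM2, Anx2) = 0.36.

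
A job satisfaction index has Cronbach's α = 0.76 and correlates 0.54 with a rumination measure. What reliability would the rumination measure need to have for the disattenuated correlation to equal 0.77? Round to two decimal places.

0.65

r_true = r_obs / √(r_xx · r_yy) ⇒ 0.77 = 0.54 / √(0.76 · r_yy).
√(0.76 · r_yy) = 0.54 / 0.77 = 0.7013; 0.76 · r_yy = 0.4918; r_yy = 0.4918 / 0.76 ≈ 0.65.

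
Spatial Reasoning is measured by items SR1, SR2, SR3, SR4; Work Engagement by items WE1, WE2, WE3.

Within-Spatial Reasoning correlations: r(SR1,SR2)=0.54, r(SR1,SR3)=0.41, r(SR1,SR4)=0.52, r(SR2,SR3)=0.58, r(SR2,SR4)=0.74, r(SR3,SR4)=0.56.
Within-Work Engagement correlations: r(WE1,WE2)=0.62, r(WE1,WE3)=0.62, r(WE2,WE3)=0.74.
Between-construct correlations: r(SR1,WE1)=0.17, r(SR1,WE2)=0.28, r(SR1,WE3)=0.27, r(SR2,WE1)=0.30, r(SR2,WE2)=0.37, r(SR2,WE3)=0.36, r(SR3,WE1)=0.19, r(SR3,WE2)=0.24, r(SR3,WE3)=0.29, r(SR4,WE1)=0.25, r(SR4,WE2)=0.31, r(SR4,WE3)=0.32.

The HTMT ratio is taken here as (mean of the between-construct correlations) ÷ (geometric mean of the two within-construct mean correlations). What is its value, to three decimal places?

0.460

Between-construct mean = 3.35/12 = 0.2792.
Mean within-SR = 3.35/6 = 0.5583; mean within-WE = 1.98/3 = 0.6600.
Geometric mean = √(0.5583 × 0.6600) = 0.6070.
HTMT = 0.2792 / 0.6070 = 0.460.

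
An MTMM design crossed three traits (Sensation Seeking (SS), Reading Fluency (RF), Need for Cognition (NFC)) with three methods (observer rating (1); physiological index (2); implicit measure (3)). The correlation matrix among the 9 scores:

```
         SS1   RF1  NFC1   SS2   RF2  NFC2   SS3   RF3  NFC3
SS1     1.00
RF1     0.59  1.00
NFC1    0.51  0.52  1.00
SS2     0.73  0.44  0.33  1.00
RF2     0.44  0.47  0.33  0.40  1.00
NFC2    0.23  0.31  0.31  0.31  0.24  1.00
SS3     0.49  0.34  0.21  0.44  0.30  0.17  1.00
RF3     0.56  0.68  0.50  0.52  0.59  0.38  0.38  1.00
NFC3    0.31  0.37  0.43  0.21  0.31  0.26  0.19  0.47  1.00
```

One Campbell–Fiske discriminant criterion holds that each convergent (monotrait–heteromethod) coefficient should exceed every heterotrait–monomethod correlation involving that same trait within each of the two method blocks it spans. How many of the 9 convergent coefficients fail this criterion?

5

Convergent coefficients and their comparison sets:
SS (methods 1·2): 0.73 vs {0.59, 0.40, 0.51, 0.31} → pass.
SS (methods 1·3): 0.49 vs {0.59, 0.38, 0.51, 0.19} → fail.
SS (methods 2·3): 0.44 vs {0.40, 0.38, 0.31, 0.19} → pass.
RF (methods 1·2): 0.47 vs {0.59, 0.40, 0.52, 0.24} → fail.
RF (methods 1·3): 0.68 vs {0.59, 0.38, 0.52, 0.47} → pass.
RF (methods 2·3): 0.59 vs {0.40, 0.38, 0.24, 0.47} → pass.
NFC (methods 1·2): 0.31 vs {0.51, 0.31, 0.52, 0.24} → fail.
NFC (methods 1·3): 0.43 vs {0.51, 0.19, 0.52, 0.47} → fail.
NFC (methods 2·3): 0.26 vs {0.31, 0.19, 0.24, 0.47} → fail.
5 of 9 fail.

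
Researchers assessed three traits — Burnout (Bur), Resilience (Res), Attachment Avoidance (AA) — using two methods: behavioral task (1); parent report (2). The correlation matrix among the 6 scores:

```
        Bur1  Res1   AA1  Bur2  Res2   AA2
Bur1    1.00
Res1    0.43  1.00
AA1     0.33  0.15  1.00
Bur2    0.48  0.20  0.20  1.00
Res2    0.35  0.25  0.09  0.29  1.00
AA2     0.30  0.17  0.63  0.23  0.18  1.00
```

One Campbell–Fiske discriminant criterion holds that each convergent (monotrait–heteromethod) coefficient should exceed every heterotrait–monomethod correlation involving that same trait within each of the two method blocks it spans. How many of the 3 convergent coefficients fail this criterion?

Each convergent coefficient versus the relevant comparison correlations:
Bur (methods 1·2): 0.48 vs {0.43, 0.29, 0.33, 0.23} → pass.
Res (methods 1·2): 0.25 vs {0.43, 0.29, 0.15, 0.18} → fail.
AA (methods 1·2): 0.63 vs {0.33, 0.23, 0.15, 0.18} → pass.
1 of 3 fail.

1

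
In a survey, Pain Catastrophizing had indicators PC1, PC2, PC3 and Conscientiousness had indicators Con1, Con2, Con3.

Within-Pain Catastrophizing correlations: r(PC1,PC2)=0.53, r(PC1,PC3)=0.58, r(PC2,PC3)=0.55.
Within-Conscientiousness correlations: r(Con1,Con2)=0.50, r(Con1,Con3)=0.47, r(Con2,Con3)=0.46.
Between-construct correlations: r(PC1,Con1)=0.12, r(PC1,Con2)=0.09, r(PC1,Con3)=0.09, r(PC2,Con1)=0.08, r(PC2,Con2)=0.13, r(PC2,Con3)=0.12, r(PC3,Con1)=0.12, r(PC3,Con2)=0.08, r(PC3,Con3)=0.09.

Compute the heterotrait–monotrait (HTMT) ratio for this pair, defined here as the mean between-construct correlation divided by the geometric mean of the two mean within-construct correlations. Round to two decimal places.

Mean heterotrait r = 0.92/9 = 0.1022.
Mean within-PC = 1.66/3 = 0.5533; mean within-Con = 1.43/3 = 0.4767.
Geometric mean = √(0.5533 × 0.4767) = 0.5136.
HTMT = 0.1022 / 0.5136 = 0.20.

0.20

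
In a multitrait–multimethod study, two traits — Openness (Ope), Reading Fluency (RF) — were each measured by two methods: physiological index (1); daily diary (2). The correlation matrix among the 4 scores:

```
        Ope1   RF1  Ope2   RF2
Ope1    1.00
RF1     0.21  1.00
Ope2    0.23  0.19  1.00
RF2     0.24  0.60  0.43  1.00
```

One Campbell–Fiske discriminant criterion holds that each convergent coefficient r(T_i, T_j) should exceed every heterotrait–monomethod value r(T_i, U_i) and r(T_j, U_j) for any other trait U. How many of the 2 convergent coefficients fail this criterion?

Convergent coefficients and their comparison sets:
Ope (methods 1·2): 0.23 vs {0.21, 0.43} → fail.
RF (methods 1·2): 0.60 vs {0.21, 0.43} → pass.
1 of 2 fail.

1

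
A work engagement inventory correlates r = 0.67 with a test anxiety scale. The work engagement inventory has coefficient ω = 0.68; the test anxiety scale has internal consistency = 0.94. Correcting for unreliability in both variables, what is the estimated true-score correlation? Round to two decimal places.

0.84

r_true = r_obs / √(r_xx · r_yy) = 0.67 / √(0.68 × 0.94) = 0.67 / √0.6392 = 0.67 / 0.7995 ≈ 0.84.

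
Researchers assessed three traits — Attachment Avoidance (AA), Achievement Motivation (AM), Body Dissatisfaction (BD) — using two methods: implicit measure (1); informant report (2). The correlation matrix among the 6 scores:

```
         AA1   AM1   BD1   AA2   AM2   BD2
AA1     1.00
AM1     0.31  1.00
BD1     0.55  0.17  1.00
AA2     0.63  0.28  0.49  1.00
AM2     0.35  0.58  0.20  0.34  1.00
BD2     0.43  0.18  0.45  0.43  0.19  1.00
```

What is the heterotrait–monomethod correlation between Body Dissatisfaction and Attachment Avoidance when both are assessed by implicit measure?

Different traits, same method: r(BD1, AA1) = 0.55.

0.55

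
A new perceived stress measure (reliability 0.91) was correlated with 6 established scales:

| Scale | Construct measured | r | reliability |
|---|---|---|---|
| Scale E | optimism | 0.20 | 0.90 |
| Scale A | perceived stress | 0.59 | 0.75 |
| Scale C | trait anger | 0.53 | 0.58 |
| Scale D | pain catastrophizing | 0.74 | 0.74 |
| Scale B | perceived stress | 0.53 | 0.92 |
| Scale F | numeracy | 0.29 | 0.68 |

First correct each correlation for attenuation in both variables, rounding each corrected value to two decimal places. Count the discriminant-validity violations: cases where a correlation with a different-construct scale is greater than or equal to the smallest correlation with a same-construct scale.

Disattenuated r (r / √(r_scale · r_new)):
  Scale E (disc): 0.20 / √(0.90·0.91) = 0.22
  Scale A (conv): 0.59 / √(0.75·0.91) = 0.71
  Scale C (disc): 0.53 / √(0.58·0.91) = 0.73
  Scale D (disc): 0.74 / √(0.74·0.91) = 0.90
  Scale B (conv): 0.53 / √(0.92·0.91) = 0.58
  Scale F (disc): 0.29 / √(0.68·0.91) = 0.37
Smallest convergent = 0.58. Discriminant values: 0.22, 0.73, 0.90, 0.37; count ≥ 0.58 → 2.

2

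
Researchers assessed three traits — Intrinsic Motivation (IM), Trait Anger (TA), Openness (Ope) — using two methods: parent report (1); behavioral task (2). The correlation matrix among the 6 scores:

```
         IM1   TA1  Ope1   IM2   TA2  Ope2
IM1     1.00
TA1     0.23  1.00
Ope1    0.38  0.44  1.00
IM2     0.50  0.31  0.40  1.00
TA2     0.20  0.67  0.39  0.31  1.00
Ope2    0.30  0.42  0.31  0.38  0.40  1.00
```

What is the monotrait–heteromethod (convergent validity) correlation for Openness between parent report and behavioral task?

Same trait (Ope), different methods: r(Ope1, Ope2) = 0.31.

0.31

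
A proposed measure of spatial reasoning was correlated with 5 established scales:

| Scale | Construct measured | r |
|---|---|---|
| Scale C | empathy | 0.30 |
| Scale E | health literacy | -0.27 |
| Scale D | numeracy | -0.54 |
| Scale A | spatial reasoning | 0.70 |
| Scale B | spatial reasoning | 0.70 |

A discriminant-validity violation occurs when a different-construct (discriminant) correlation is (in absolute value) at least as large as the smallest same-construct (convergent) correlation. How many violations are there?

0

Convergent (same construct = spatial reasoning): Scale A, Scale B.
Smallest convergent = 0.70. Discriminant |r|: 0.30, 0.27, 0.54; count ≥ 0.70 → 0.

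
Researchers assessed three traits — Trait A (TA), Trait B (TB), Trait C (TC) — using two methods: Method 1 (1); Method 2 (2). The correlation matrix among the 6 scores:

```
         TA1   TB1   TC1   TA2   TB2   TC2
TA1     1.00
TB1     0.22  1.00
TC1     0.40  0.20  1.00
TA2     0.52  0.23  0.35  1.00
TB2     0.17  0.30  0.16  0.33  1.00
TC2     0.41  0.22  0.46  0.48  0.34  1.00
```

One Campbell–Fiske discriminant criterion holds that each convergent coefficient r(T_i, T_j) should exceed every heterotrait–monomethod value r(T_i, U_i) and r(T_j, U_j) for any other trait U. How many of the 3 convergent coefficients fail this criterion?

2

Checking each validity diagonal entry against its comparison values:
TA (methods 1·2): 0.52 vs {0.22, 0.33, 0.40, 0.48} → pass.
TB (methods 1·2): 0.30 vs {0.22, 0.33, 0.20, 0.34} → fail.
TC (methods 1·2): 0.46 vs {0.40, 0.48, 0.20, 0.34} → fail.
2 of 3 fail.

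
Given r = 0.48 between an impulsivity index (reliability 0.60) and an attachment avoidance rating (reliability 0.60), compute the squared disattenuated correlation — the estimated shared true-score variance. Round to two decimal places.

Disattenuated r = 0.48 / √(0.60 × 0.60) = 0.48 / 0.6000 = 0.8000.
Shared true-score variance = 0.8000² = 0.6400 ≈ 0.64.

0.64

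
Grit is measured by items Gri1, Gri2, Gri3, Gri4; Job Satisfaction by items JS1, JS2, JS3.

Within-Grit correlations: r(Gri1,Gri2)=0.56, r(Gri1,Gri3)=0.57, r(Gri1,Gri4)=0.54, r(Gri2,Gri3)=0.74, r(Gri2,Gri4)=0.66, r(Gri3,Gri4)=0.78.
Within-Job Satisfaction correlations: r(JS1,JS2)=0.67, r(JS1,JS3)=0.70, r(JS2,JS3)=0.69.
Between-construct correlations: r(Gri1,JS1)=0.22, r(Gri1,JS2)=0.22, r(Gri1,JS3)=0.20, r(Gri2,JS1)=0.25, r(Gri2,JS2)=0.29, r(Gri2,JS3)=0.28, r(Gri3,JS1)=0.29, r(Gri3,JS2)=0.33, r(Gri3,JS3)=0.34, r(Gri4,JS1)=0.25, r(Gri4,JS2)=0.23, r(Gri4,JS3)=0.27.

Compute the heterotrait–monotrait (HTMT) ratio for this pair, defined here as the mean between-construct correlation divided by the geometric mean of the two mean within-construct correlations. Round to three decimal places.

Between-construct mean = 3.17/12 = 0.2642.
Mean within-Gri = 3.85/6 = 0.6417; mean within-JS = 2.06/3 = 0.6867.
Geometric mean = √(0.6417 × 0.6867) = 0.6638.
HTMT = 0.2642 / 0.6638 = 0.398.

0.398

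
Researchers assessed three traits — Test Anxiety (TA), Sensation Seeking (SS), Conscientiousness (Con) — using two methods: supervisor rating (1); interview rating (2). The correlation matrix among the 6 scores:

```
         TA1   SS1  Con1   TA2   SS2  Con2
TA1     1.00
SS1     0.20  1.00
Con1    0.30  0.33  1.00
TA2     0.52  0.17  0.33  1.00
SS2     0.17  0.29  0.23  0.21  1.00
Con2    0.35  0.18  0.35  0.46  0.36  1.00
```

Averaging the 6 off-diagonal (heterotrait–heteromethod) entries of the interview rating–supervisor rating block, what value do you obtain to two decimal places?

HTHM values (method 2 × method 1): 0.17, 0.33, 0.17, 0.23, 0.35, 0.18; mean = 1.43/6 = 0.24.

0.24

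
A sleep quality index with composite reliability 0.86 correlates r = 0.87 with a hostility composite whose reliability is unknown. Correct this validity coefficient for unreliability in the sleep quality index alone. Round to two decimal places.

0.94

Single correction: r_c = r_obs / √r_xx = 0.87 / √0.86 = 0.87 / 0.9274 ≈ 0.94.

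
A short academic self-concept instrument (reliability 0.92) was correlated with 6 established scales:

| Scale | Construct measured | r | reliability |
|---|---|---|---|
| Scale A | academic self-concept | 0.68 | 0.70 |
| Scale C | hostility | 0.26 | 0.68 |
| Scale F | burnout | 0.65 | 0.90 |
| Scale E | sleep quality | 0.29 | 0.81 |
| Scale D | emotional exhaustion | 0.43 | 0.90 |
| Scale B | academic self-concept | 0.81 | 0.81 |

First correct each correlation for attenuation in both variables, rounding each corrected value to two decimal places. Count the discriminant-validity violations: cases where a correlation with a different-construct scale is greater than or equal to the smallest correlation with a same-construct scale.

Disattenuated r (r / √(r_scale · r_new)):
  Scale A (conv): 0.68 / √(0.70·0.92) = 0.85
  Scale C (disc): 0.26 / √(0.68·0.92) = 0.33
  Scale F (disc): 0.65 / √(0.90·0.92) = 0.71
  Scale E (disc): 0.29 / √(0.81·0.92) = 0.34
  Scale D (disc): 0.43 / √(0.90·0.92) = 0.47
  Scale B (conv): 0.81 / √(0.81·0.92) = 0.94
Smallest convergent = 0.85. Discriminant values: 0.33, 0.71, 0.34, 0.47; count ≥ 0.85 → 0.

0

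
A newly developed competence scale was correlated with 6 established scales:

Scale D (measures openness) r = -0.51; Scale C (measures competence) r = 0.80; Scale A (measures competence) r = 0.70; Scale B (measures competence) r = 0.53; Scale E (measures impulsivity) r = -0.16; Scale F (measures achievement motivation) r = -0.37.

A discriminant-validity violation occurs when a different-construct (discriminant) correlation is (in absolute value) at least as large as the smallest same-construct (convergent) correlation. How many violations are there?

Convergent (same construct = competence): Scale C, Scale A, Scale B.
Smallest convergent = 0.53. Discriminant |r|: 0.51, 0.16, 0.37; count ≥ 0.53 → 0.

0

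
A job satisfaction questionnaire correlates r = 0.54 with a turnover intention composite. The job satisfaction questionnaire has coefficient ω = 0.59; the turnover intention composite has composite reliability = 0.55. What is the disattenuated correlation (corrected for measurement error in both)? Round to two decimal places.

r_true = r_obs / √(r_xx · r_yy) = 0.54 / √(0.59 × 0.55) = 0.54 / √0.3245 = 0.54 / 0.5696 ≈ 0.95.

0.95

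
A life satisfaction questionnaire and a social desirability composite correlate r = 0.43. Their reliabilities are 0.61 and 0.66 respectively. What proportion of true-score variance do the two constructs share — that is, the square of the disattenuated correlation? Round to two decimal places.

0.46

Disattenuated r = 0.43 / √(0.61 × 0.66) = 0.43 / 0.6345 = 0.6777.
Shared true-score variance = 0.6777² = 0.4593 ≈ 0.46.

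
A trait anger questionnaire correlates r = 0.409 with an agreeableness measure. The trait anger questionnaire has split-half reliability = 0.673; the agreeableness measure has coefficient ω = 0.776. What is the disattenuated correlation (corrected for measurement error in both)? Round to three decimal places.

0.566

r_true = r_obs / √(r_xx · r_yy) = 0.409 / √(0.673 × 0.776) = 0.409 / √0.522248 = 0.409 / 0.7227 ≈ 0.566.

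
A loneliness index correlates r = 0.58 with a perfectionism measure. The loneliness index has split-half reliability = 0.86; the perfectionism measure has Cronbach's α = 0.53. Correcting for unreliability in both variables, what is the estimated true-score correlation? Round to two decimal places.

0.86

r_true = r_obs / √(r_xx · r_yy) = 0.58 / √(0.86 × 0.53) = 0.58 / √0.4558 = 0.58 / 0.6751 ≈ 0.86.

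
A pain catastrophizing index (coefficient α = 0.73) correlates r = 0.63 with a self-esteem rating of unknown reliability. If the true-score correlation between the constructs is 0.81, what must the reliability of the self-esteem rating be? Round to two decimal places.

0.83

r_true = r_obs / √(r_xx · r_yy) ⇒ 0.81 = 0.63 / √(0.73 · r_yy).
√(0.73 · r_yy) = 0.63 / 0.81 = 0.7778; 0.73 · r_yy = 0.6050; r_yy = 0.6050 / 0.73 ≈ 0.83.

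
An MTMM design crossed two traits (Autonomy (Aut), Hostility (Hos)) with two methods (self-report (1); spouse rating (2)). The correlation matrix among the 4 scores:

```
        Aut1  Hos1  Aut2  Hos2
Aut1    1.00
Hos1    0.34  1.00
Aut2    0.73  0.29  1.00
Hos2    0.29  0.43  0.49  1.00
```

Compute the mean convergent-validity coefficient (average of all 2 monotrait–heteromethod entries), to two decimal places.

Convergent values: 0.73, 0.43; mean = 1.16/2 = 0.58.

0.58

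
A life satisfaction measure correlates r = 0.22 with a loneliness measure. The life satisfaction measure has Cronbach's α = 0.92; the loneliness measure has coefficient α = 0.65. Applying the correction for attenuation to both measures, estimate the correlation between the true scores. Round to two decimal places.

r_true = r_obs / √(r_xx · r_yy) = 0.22 / √(0.92 × 0.65) = 0.22 / √0.5980 = 0.22 / 0.7733 ≈ 0.28.

0.28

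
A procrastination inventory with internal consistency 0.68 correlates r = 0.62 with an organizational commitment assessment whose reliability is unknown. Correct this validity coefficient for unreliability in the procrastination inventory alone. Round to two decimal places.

0.75

Single correction: r_c = r_obs / √r_xx = 0.62 / √0.68 = 0.62 / 0.8246 ≈ 0.75.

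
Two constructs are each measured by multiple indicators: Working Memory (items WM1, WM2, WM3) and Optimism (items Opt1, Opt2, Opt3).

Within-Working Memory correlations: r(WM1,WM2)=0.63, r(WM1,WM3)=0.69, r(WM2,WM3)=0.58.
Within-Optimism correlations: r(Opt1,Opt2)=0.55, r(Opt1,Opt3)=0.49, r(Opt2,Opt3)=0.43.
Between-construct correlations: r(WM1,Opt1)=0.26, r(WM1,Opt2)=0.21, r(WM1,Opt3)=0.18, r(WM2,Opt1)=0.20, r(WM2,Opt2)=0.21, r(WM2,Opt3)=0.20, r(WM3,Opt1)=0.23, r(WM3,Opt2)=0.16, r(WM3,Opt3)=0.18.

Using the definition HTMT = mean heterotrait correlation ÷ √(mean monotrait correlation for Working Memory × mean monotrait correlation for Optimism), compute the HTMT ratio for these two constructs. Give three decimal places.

0.365

Mean heterotrait r = 1.83/9 = 0.2033.
Mean within-WM = 1.90/3 = 0.6333; mean within-Opt = 1.47/3 = 0.4900.
Geometric mean = √(0.6333 × 0.4900) = 0.5571.
HTMT = 0.2033 / 0.5571 = 0.365.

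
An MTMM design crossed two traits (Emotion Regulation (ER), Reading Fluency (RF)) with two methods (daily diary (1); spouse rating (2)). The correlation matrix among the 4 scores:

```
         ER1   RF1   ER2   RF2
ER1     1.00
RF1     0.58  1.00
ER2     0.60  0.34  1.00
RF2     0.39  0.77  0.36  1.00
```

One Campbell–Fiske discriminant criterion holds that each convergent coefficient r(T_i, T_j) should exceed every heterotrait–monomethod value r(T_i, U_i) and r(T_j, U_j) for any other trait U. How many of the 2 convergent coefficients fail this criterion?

0

Convergent coefficients and their comparison sets:
ER (methods 1·2): 0.60 vs {0.58, 0.36} → pass.
RF (methods 1·2): 0.77 vs {0.58, 0.36} → pass.
0 of 2 fail.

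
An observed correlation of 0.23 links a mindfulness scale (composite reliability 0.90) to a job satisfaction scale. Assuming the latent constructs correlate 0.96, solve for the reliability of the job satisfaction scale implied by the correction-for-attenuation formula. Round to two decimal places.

r_true = r_obs / √(r_xx · r_yy) ⇒ 0.96 = 0.23 / √(0.90 · r_yy).
√(0.90 · r_yy) = 0.23 / 0.96 = 0.2396; 0.90 · r_yy = 0.0574; r_yy = 0.0574 / 0.90 ≈ 0.06.

0.06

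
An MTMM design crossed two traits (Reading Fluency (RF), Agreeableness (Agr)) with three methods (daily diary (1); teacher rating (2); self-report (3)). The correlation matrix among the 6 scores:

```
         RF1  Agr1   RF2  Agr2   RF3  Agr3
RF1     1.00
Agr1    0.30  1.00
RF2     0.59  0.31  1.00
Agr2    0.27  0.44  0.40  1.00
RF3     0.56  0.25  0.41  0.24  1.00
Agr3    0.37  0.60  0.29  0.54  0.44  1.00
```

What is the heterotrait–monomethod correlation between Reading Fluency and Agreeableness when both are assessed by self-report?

0.44

Different traits, same method: r(RF3, Agr3) = 0.44.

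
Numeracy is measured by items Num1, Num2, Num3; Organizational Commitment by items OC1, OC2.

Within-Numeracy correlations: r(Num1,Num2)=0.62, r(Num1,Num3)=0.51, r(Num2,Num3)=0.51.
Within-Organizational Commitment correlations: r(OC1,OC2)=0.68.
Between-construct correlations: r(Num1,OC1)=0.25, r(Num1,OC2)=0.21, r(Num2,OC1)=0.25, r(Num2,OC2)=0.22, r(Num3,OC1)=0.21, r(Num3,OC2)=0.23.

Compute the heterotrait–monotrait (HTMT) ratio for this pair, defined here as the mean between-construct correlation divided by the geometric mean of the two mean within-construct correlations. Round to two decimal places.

0.37

Mean between = 1.37/6 = 0.2283.
Mean within-Num = 1.64/3 = 0.5467; mean within-OC = 0.68/1 = 0.6800.
Geometric mean = √(0.5467 × 0.6800) = 0.6097.
HTMT = 0.2283 / 0.6097 = 0.37.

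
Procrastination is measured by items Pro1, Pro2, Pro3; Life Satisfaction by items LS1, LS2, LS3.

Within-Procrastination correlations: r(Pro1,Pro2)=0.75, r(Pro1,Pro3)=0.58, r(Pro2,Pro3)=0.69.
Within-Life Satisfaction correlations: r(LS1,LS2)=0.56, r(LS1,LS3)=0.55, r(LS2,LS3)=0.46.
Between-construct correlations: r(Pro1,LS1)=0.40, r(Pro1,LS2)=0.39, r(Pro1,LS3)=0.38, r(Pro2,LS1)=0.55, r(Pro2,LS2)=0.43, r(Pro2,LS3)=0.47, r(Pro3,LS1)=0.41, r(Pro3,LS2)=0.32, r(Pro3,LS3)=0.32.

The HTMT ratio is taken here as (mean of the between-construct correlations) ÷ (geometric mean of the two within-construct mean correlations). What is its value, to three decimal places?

0.687

Mean heterotrait r = 3.67/9 = 0.4078.
Mean within-Pro = 2.02/3 = 0.6733; mean within-LS = 1.57/3 = 0.5233.
Geometric mean = √(0.6733 × 0.5233) = 0.5936.
HTMT = 0.4078 / 0.5936 = 0.687.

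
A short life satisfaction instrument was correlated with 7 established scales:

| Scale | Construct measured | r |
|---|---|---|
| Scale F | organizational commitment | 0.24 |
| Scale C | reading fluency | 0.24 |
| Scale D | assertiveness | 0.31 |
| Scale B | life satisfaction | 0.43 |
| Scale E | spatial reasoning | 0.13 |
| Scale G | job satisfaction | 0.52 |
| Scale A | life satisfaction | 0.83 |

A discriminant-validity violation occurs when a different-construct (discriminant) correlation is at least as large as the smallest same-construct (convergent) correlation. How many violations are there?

1

Convergent (same construct = life satisfaction): Scale B, Scale A.
Smallest convergent = 0.43. Discriminant values: 0.24, 0.24, 0.31, 0.13, 0.52; count ≥ 0.43 → 1.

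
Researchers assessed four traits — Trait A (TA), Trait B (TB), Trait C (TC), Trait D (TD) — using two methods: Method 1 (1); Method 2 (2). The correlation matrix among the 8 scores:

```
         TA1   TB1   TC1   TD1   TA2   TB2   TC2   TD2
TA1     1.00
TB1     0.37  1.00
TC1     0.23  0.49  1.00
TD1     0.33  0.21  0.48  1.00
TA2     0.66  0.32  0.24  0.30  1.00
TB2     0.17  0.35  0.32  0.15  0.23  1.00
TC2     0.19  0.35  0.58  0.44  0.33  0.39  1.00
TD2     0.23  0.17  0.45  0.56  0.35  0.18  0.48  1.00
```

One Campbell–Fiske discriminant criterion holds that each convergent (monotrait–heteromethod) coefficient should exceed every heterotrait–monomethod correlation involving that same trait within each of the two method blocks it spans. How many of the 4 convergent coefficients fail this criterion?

Checking each validity diagonal entry against its comparison values:
TA (methods 1·2): 0.66 vs {0.37, 0.23, 0.23, 0.33, 0.33, 0.35} → pass.
TB (methods 1·2): 0.35 vs {0.37, 0.23, 0.49, 0.39, 0.21, 0.18} → fail.
TC (methods 1·2): 0.58 vs {0.23, 0.33, 0.49, 0.39, 0.48, 0.48} → pass.
TD (methods 1·2): 0.56 vs {0.33, 0.35, 0.21, 0.18, 0.48, 0.48} → pass.
1 of 4 fail.

1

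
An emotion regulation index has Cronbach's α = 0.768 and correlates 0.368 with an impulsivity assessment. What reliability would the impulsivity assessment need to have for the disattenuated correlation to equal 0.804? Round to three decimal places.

0.273

r_true = r_obs / √(r_xx · r_yy) ⇒ 0.804 = 0.368 / √(0.768 · r_yy).
√(0.768 · r_yy) = 0.368 / 0.804 = 0.4577; 0.768 · r_yy = 0.2095; r_yy = 0.2095 / 0.768 ≈ 0.273.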